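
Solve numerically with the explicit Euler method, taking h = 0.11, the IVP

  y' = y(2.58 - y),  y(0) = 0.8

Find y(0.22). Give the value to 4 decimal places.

1.1275

Euler: y_{n+1} = y_n + h·f(t_n, y_n).
t=0.000000, y=0.800000: f=1.424000 → y ← 0.800000 + 0.11·1.424000 = 0.956640
t=0.110000, y=0.956640: f=1.552971 → y ← 0.956640 + 0.11·1.552971 = 1.127467
y(0.22) ≈ 1.1275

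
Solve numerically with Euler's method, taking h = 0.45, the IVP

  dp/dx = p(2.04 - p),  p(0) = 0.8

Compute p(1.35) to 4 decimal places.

1.9568

Euler: p_{n+1} = p_n + h·f(x_n, p_n).
x=0.000000, p=0.800000: f=0.992000 → p ← 0.800000 + 0.45·0.992000 = 1.246400
x=0.450000, p=1.246400: f=0.989143 → p ← 1.246400 + 0.45·0.989143 = 1.691514
x=0.900000, p=1.691514: f=0.589468 → p ← 1.691514 + 0.45·0.589468 = 1.956775
p(1.35) ≈ 1.9568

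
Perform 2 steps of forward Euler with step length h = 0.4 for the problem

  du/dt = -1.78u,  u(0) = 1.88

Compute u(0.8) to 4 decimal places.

Euler: u_{n+1} = u_n + h·f(t_n, u_n).
t=0.000000, u=1.880000: f=-3.346400 → u ← 1.880000 + 0.4·(-3.346400) = 0.541440
t=0.400000, u=0.541440: f=-0.963763 → u ← 0.541440 + 0.4·(-0.963763) = 0.155935
u(0.8) ≈ 0.1559

0.1559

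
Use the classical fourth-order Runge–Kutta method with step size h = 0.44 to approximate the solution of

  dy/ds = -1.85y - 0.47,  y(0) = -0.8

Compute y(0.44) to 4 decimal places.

RK4: k1 = f(s_n, y_n); k2 = f(s_n + h/2, y_n + (h/2)·k1); k3 = f(s_n + h/2, y_n + (h/2)·k2); k4 = f(s_n + h, y_n + h·k3); y_{n+1} = y_n + (h/6)·(k1 + 2k2 + 2k3 + k4).
s=0.000000, y=-0.800000:
  k1 = f(0.000000, -0.800000) = 1.010000
  k2 = f(0.220000, -0.577800) = 0.598930
  k3 = f(0.220000, -0.668235) = 0.766235
  k4 = f(0.440000, -0.462856) = 0.386284
  y ← -0.800000 + (0.44/6)·(k1 + 2k2 + 2k3 + k4) = -0.497382
y(0.44) ≈ -0.4974

-0.4974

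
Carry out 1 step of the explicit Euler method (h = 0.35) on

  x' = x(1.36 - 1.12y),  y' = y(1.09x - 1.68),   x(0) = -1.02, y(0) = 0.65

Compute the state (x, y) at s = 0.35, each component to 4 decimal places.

-1.2456, 0.0149

Euler on (x,y): x_{n+1} = x_n + h·x', y_{n+1} = y_n + h·y'.
0.000000: (-1.020000, 0.650000); f=(-0.644640, -1.814670) → (-1.245624, 0.014865)
(x(0.35), y(0.35)) ≈ (-1.2456, 0.0149)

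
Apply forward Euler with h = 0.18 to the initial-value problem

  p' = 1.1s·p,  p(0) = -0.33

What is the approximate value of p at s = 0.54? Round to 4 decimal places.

-0.3661

Euler: p_{n+1} = p_n + h·f(s_n, p_n).
s=0.000000, p=-0.330000: f=0.000000 → p ← -0.330000 + 0.18·0.000000 = -0.330000
s=0.180000, p=-0.330000: f=-0.065340 → p ← -0.330000 + 0.18·(-0.065340) = -0.341761
s=0.360000, p=-0.341761: f=-0.135337 → p ← -0.341761 + 0.18·(-0.135337) = -0.366122
p(0.54) ≈ -0.3661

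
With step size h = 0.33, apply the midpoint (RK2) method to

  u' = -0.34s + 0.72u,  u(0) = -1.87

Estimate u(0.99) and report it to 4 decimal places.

Midpoint: k1 = f(s_n, u_n); k2 = f(s_n + h/2, u_n + (h/2)·k1); u_{n+1} = u_n + h·k2.
s=0.000000, u=-1.870000:
  k1 = f(0.000000, -1.870000) = -1.346400
  k2 = f(0.165000, -2.092156) = -1.562452
  u ← -1.870000 + 0.33·(-1.562452) = -2.385609
s=0.330000, u=-2.385609:
  k1 = f(0.330000, -2.385609) = -1.829839
  k2 = f(0.495000, -2.687533) = -2.103324
  u ← -2.385609 + 0.33·(-2.103324) = -3.079706
s=0.660000, u=-3.079706:
  k1 = f(0.660000, -3.079706) = -2.441788
  k2 = f(0.825000, -3.482601) = -2.787973
  u ← -3.079706 + 0.33·(-2.787973) = -3.999737
u(0.99) ≈ -3.9997

-3.9997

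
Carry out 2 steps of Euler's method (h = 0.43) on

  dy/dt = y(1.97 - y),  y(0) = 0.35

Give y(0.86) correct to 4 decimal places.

Euler: y_{n+1} = y_n + h·f(t_n, y_n).
t=0.000000, y=0.350000: f=0.567000 → y ← 0.350000 + 0.43·0.567000 = 0.593810
t=0.430000, y=0.593810: f=0.817195 → y ← 0.593810 + 0.43·0.817195 = 0.945204
y(0.86) ≈ 0.9452

0.9452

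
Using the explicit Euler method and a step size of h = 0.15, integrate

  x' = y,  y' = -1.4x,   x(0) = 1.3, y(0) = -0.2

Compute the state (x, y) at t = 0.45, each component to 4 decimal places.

Euler on (x,y): x_{n+1} = x_n + h·x', y_{n+1} = y_n + h·y'.
0.000000: (1.300000, -0.200000); f=(-0.200000, -1.820000) → (1.270000, -0.473000)
0.150000: (1.270000, -0.473000); f=(-0.473000, -1.778000) → (1.199050, -0.739700)
0.300000: (1.199050, -0.739700); f=(-0.739700, -1.678670) → (1.088095, -0.991500)
(x(0.45), y(0.45)) ≈ (1.0881, -0.9915)

1.0881, -0.9915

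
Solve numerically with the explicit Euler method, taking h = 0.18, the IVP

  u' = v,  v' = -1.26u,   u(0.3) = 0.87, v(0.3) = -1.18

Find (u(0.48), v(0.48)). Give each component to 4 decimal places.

0.6576, -1.3773

Euler on (u,v): u_{n+1} = u_n + h·u', v_{n+1} = v_n + h·v'.
0.300000: (0.870000, -1.180000); f=(-1.180000, -1.096200) → (0.657600, -1.377316)
(u(0.48), v(0.48)) ≈ (0.6576, -1.3773)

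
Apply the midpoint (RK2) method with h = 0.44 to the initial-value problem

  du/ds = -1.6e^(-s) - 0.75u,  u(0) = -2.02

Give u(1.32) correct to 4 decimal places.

-1.3991

Midpoint: k1 = f(s_n, u_n); k2 = f(s_n + h/2, u_n + (h/2)·k1); u_{n+1} = u_n + h·k2.
s=0.000000, u=-2.020000:
  k1 = f(0.000000, -2.020000) = -0.085000
  k2 = f(0.220000, -2.038700) = 0.244995
  u ← -2.020000 + 0.44·0.244995 = -1.912202
s=0.440000, u=-1.912202:
  k1 = f(0.440000, -1.912202) = 0.403693
  k2 = f(0.660000, -1.823390) = 0.540580
  u ← -1.912202 + 0.44·0.540580 = -1.674347
s=0.880000, u=-1.674347:
  k1 = f(0.880000, -1.674347) = 0.592108
  k2 = f(1.100000, -1.544083) = 0.625469
  u ← -1.674347 + 0.44·0.625469 = -1.399141
u(1.32) ≈ -1.3991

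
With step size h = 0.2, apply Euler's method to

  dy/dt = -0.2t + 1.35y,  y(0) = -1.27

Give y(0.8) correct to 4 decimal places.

-3.3611

Euler: y_{n+1} = y_n + h·f(t_n, y_n).
t=0.000000, y=-1.270000: f=-1.714500 → y ← -1.270000 + 0.2·(-1.714500) = -1.612900
t=0.200000, y=-1.612900: f=-2.217415 → y ← -1.612900 + 0.2·(-2.217415) = -2.056383
t=0.400000, y=-2.056383: f=-2.856117 → y ← -2.056383 + 0.2·(-2.856117) = -2.627606
t=0.600000, y=-2.627606: f=-3.667269 → y ← -2.627606 + 0.2·(-3.667269) = -3.361060
y(0.8) ≈ -3.3611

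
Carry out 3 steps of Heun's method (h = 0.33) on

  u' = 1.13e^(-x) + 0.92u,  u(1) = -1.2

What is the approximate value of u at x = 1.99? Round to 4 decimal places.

-2.4914

Heun: k1 = f(x_n, u_n); k2 = f(x_n + h, u_n + h·k1); u_{n+1} = u_n + (h/2)·(k1 + k2).
x=1.000000, u=-1.200000:
  k1 = f(1.000000, -1.200000) = -0.688296
  k2 = f(1.330000, -1.427138) = -1.014107
  u ← -1.200000 + (0.33/2)·(-0.688296 + (-1.014107)) = -1.480897
x=1.330000, u=-1.480897:
  k1 = f(1.330000, -1.480897) = -1.063566
  k2 = f(1.660000, -1.831873) = -1.470466
  u ← -1.480897 + (0.33/2)·(-1.063566 + (-1.470466)) = -1.899012
x=1.660000, u=-1.899012:
  k1 = f(1.660000, -1.899012) = -1.532234
  k2 = f(1.990000, -2.404649) = -2.057811
  u ← -1.899012 + (0.33/2)·(-1.532234 + (-2.057811)) = -2.491369
u(1.99) ≈ -2.4914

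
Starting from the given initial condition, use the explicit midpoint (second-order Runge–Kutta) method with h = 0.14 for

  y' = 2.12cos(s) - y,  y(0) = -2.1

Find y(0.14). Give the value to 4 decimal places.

Midpoint: k1 = f(s_n, y_n); k2 = f(s_n + h/2, y_n + (h/2)·k1); y_{n+1} = y_n + h·k2.
s=0.000000, y=-2.100000:
  k1 = f(0.000000, -2.100000) = 4.220000
  k2 = f(0.070000, -1.804600) = 3.919408
  y ← -2.100000 + 0.14·3.919408 = -1.551283
y(0.14) ≈ -1.5513

-1.5513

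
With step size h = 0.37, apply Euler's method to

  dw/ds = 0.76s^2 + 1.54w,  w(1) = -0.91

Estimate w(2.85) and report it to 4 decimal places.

0.8672

Euler: w_{n+1} = w_n + h·f(s_n, w_n).
s=1.000000, w=-0.910000: f=-0.641400 → w ← -0.910000 + 0.37·(-0.641400) = -1.147318
s=1.370000, w=-1.147318: f=-0.340426 → w ← -1.147318 + 0.37·(-0.340426) = -1.273276
s=1.740000, w=-1.273276: f=0.340132 → w ← -1.273276 + 0.37·0.340132 = -1.147427
s=2.110000, w=-1.147427: f=1.616559 → w ← -1.147427 + 0.37·1.616559 = -0.549300
s=2.480000, w=-0.549300: f=3.828382 → w ← -0.549300 + 0.37·3.828382 = 0.867201
w(2.85) ≈ 0.8672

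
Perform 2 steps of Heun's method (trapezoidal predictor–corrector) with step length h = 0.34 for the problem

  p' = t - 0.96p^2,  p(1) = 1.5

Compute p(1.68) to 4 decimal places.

1.3170

Heun: k1 = f(t_n, p_n); k2 = f(t_n + h, p_n + h·k1); p_{n+1} = p_n + (h/2)·(k1 + k2).
t=1.000000, p=1.500000:
  k1 = f(1.000000, 1.500000) = -1.160000
  k2 = f(1.340000, 1.105600) = 0.166543
  p ← 1.500000 + (0.34/2)·(-1.160000 + 0.166543) = 1.331112
t=1.340000, p=1.331112:
  k1 = f(1.340000, 1.331112) = -0.360985
  k2 = f(1.680000, 1.208377) = 0.278232
  p ← 1.331112 + (0.34/2)·(-0.360985 + 0.278232) = 1.317044
p(1.68) ≈ 1.3170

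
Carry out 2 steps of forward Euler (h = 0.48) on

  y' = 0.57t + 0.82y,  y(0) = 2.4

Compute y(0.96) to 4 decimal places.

Euler: y_{n+1} = y_n + h·f(t_n, y_n).
t=0.000000, y=2.400000: f=1.968000 → y ← 2.400000 + 0.48·1.968000 = 3.344640
t=0.480000, y=3.344640: f=3.016205 → y ← 3.344640 + 0.48·3.016205 = 4.792418
y(0.96) ≈ 4.7924

4.7924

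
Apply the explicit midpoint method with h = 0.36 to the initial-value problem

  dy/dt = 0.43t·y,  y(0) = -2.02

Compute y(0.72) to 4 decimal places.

Midpoint: k1 = f(t_n, y_n); k2 = f(t_n + h/2, y_n + (h/2)·k1); y_{n+1} = y_n + h·k2.
t=0.000000, y=-2.020000:
  k1 = f(0.000000, -2.020000) = 0.000000
  k2 = f(0.180000, -2.020000) = -0.156348
  y ← -2.020000 + 0.36·(-0.156348) = -2.076285
t=0.360000, y=-2.076285:
  k1 = f(0.360000, -2.076285) = -0.321409
  k2 = f(0.540000, -2.134139) = -0.495547
  y ← -2.076285 + 0.36·(-0.495547) = -2.254682
y(0.72) ≈ -2.2547

-2.2547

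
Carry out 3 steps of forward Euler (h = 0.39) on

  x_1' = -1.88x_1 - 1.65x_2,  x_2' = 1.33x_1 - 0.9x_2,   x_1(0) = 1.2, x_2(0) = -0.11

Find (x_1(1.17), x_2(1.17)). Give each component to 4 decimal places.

Euler on (x_1,x_2): x_1_{n+1} = x_1_n + h·x_1', x_2_{n+1} = x_2_n + h·x_2'.
0.000000: (1.200000, -0.110000); f=(-2.074500, 1.695000) → (0.390945, 0.551050)
0.390000: (0.390945, 0.551050); f=(-1.644209, 0.024012) → (-0.250297, 0.560415)
0.780000: (-0.250297, 0.560415); f=(-0.454127, -0.837268) → (-0.427406, 0.233880)
(x_1(1.17), x_2(1.17)) ≈ (-0.4274, 0.2339)

-0.4274, 0.2339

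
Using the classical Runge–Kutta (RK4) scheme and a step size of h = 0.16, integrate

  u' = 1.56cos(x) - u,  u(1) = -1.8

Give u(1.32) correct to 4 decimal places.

-1.1405

RK4: k1 = f(x_n, u_n); k2 = f(x_n + h/2, u_n + (h/2)·k1); k3 = f(x_n + h/2, u_n + (h/2)·k2); k4 = f(x_n + h, u_n + h·k3); u_{n+1} = u_n + (h/6)·(k1 + 2k2 + 2k3 + k4).
x=1.000000, u=-1.800000:
  k1 = f(1.000000, -1.800000) = 2.642872
  k2 = f(1.080000, -1.588570) = 2.323843
  k3 = f(1.080000, -1.614093) = 2.349365
  k4 = f(1.160000, -1.424102) = 2.047071
  u ← -1.800000 + (0.16/6)·(k1 + 2k2 + 2k3 + k4) = -1.425697
x=1.160000, u=-1.425697:
  k1 = f(1.160000, -1.425697) = 2.048667
  k2 = f(1.240000, -1.261804) = 1.768486
  k3 = f(1.240000, -1.284218) = 1.790900
  k4 = f(1.320000, -1.139153) = 1.526307
  u ← -1.425697 + (0.16/6)·(k1 + 2k2 + 2k3 + k4) = -1.140531
u(1.32) ≈ -1.1405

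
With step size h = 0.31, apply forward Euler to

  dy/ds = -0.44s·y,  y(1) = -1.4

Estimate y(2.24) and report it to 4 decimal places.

-0.5699

Euler: y_{n+1} = y_n + h·f(s_n, y_n).
s=1.000000, y=-1.400000: f=0.616000 → y ← -1.400000 + 0.31·0.616000 = -1.209040
s=1.310000, y=-1.209040: f=0.696891 → y ← -1.209040 + 0.31·0.696891 = -0.993004
s=1.620000, y=-0.993004: f=0.707813 → y ← -0.993004 + 0.31·0.707813 = -0.773582
s=1.930000, y=-0.773582: f=0.656926 → y ← -0.773582 + 0.31·0.656926 = -0.569935
y(2.24) ≈ -0.5699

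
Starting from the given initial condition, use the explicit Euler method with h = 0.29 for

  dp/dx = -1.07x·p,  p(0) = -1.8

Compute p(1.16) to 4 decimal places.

-0.9806

Euler: p_{n+1} = p_n + h·f(x_n, p_n).
x=0.000000, p=-1.800000: f=0.000000 → p ← -1.800000 + 0.29·0.000000 = -1.800000
x=0.290000, p=-1.800000: f=0.558540 → p ← -1.800000 + 0.29·0.558540 = -1.638023
x=0.580000, p=-1.638023: f=1.016557 → p ← -1.638023 + 0.29·1.016557 = -1.343222
x=0.870000, p=-1.343222: f=1.250405 → p ← -1.343222 + 0.29·1.250405 = -0.980604
p(1.16) ≈ -0.9806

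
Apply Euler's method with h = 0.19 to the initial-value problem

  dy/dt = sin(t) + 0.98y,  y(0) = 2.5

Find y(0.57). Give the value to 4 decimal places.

4.2857

Euler: y_{n+1} = y_n + h·f(t_n, y_n).
t=0.000000, y=2.500000: f=2.450000 → y ← 2.500000 + 0.19·2.450000 = 2.965500
t=0.190000, y=2.965500: f=3.095049 → y ← 2.965500 + 0.19·3.095049 = 3.553559
t=0.380000, y=3.553559: f=3.853409 → y ← 3.553559 + 0.19·3.853409 = 4.285707
y(0.57) ≈ 4.2857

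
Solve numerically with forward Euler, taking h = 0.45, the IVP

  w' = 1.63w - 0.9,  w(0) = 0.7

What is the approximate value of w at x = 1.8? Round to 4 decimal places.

1.8873

Euler: w_{n+1} = w_n + h·f(x_n, w_n).
x=0.000000, w=0.700000: f=0.241000 → w ← 0.700000 + 0.45·0.241000 = 0.808450
x=0.450000, w=0.808450: f=0.417773 → w ← 0.808450 + 0.45·0.417773 = 0.996448
x=0.900000, w=0.996448: f=0.724210 → w ← 0.996448 + 0.45·0.724210 = 1.322343
x=1.350000, w=1.322343: f=1.255419 → w ← 1.322343 + 0.45·1.255419 = 1.887281
w(1.8) ≈ 1.8873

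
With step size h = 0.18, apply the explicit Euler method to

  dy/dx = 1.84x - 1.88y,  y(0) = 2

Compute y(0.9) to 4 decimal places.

0.6798

Euler: y_{n+1} = y_n + h·f(x_n, y_n).
x=0.000000, y=2.000000: f=-3.760000 → y ← 2.000000 + 0.18·(-3.760000) = 1.323200
x=0.180000, y=1.323200: f=-2.156416 → y ← 1.323200 + 0.18·(-2.156416) = 0.935045
x=0.360000, y=0.935045: f=-1.095485 → y ← 0.935045 + 0.18·(-1.095485) = 0.737858
x=0.540000, y=0.737858: f=-0.393573 → y ← 0.737858 + 0.18·(-0.393573) = 0.667015
x=0.720000, y=0.667015: f=0.070812 → y ← 0.667015 + 0.18·0.070812 = 0.679761
y(0.9) ≈ 0.6798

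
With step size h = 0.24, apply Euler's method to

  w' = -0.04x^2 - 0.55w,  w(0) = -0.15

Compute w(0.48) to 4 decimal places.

Euler: w_{n+1} = w_n + h·f(x_n, w_n).
x=0.000000, w=-0.150000: f=0.082500 → w ← -0.150000 + 0.24·0.082500 = -0.130200
x=0.240000, w=-0.130200: f=0.069306 → w ← -0.130200 + 0.24·0.069306 = -0.113567
w(0.48) ≈ -0.1136

-0.1136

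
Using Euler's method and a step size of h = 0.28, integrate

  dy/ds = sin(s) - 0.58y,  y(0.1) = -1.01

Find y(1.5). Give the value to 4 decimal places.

0.2312

Euler: y_{n+1} = y_n + h·f(s_n, y_n).
s=0.100000, y=-1.010000: f=0.685633 → y ← -1.010000 + 0.28·0.685633 = -0.818023
s=0.380000, y=-0.818023: f=0.845374 → y ← -0.818023 + 0.28·0.845374 = -0.581318
s=0.660000, y=-0.581318: f=0.950281 → y ← -0.581318 + 0.28·0.950281 = -0.315239
s=0.940000, y=-0.315239: f=0.990397 → y ← -0.315239 + 0.28·0.990397 = -0.037928
s=1.220000, y=-0.037928: f=0.961098 → y ← -0.037928 + 0.28·0.961098 = 0.231179
y(1.5) ≈ 0.2312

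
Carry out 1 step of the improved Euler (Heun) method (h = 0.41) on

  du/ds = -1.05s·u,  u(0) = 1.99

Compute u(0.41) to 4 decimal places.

Heun: k1 = f(s_n, u_n); k2 = f(s_n + h, u_n + h·k1); u_{n+1} = u_n + (h/2)·(k1 + k2).
s=0.000000, u=1.990000:
  k1 = f(0.000000, 1.990000) = 0.000000
  k2 = f(0.410000, 1.990000) = -0.856695
  u ← 1.990000 + (0.41/2)·(0.000000 + (-0.856695)) = 1.814378
u(0.41) ≈ 1.8144

1.8144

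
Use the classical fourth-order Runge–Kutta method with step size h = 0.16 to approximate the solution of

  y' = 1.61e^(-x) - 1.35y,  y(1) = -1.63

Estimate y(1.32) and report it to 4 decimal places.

-0.9280

RK4: k1 = f(x_n, y_n); k2 = f(x_n + h/2, y_n + (h/2)·k1); k3 = f(x_n + h/2, y_n + (h/2)·k2); k4 = f(x_n + h, y_n + h·k3); y_{n+1} = y_n + (h/6)·(k1 + 2k2 + 2k3 + k4).
x=1.000000, y=-1.630000:
  k1 = f(1.000000, -1.630000) = 2.792786
  k2 = f(1.080000, -1.406577) = 2.445628
  k3 = f(1.080000, -1.434350) = 2.483121
  k4 = f(1.160000, -1.232701) = 2.168859
  y ← -1.630000 + (0.16/6)·(k1 + 2k2 + 2k3 + k4) = -1.234823
x=1.160000, y=-1.234823:
  k1 = f(1.160000, -1.234823) = 2.171724
  k2 = f(1.240000, -1.061085) = 1.898373
  k3 = f(1.240000, -1.082953) = 1.927895
  k4 = f(1.320000, -0.926360) = 1.680673
  y ← -1.234823 + (0.16/6)·(k1 + 2k2 + 2k3 + k4) = -0.928025
y(1.32) ≈ -0.9280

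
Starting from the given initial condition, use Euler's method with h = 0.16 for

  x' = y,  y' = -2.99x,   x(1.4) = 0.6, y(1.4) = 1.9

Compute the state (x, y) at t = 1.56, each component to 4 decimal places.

0.9040, 1.6130

Euler on (x,y): x_{n+1} = x_n + h·x', y_{n+1} = y_n + h·y'.
1.400000: (0.600000, 1.900000); f=(1.900000, -1.794000) → (0.904000, 1.612960)
(x(1.56), y(1.56)) ≈ (0.9040, 1.6130)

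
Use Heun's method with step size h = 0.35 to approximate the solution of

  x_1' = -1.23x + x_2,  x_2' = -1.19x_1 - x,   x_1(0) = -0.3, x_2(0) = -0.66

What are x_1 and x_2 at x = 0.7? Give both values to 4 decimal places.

-0.9812, -0.4172

Heun on (x_1,x_2): k1 = f(x_n, state_n); k2 = f(x_n + h, state_n + h·k1); state_{n+1} = state_n + (h/2)·(k1 + k2).
0.000000: (-0.300000, -0.660000)
  k1 = (-0.660000, 0.357000)
  predictor → (-0.531000, -0.535050)
  k2 = (-0.965550, 0.281890)
  → (-0.584471, -0.548194)
0.350000: (-0.584471, -0.548194)
  k1 = (-0.978694, 0.345521)
  predictor → (-0.927014, -0.427262)
  k2 = (-1.288262, 0.403147)
  → (-0.981189, -0.417177)
(x_1(0.7), x_2(0.7)) ≈ (-0.9812, -0.4172)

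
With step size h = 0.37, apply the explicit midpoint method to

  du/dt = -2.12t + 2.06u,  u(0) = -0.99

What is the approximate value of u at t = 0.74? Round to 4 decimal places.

Midpoint: k1 = f(t_n, u_n); k2 = f(t_n + h/2, u_n + (h/2)·k1); u_{n+1} = u_n + h·k2.
t=0.000000, u=-0.990000:
  k1 = f(0.000000, -0.990000) = -2.039400
  k2 = f(0.185000, -1.367289) = -3.208815
  u ← -0.990000 + 0.37·(-3.208815) = -2.177262
t=0.370000, u=-2.177262:
  k1 = f(0.370000, -2.177262) = -5.269559
  k2 = f(0.555000, -3.152130) = -7.669988
  u ← -2.177262 + 0.37·(-7.669988) = -5.015157
u(0.74) ≈ -5.0152

-5.0152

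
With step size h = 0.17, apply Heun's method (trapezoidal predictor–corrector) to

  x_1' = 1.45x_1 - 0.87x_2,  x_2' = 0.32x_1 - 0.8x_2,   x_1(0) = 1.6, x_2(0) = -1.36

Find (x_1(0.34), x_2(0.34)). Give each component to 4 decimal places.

3.0326, -0.8186

Heun on (x_1,x_2): k1 = f(x_n, state_n); k2 = f(x_n + h, state_n + h·k1); state_{n+1} = state_n + (h/2)·(k1 + k2).
0.000000: (1.600000, -1.360000)
  k1 = (3.503200, 1.600000)
  predictor → (2.195544, -1.088000)
  k2 = (4.130099, 1.572974)
  → (2.248830, -1.090297)
0.170000: (2.248830, -1.090297)
  k1 = (4.209363, 1.591863)
  predictor → (2.964422, -0.819680)
  k2 = (5.011534, 1.604359)
  → (3.032607, -0.818618)
(x_1(0.34), x_2(0.34)) ≈ (3.0326, -0.8186)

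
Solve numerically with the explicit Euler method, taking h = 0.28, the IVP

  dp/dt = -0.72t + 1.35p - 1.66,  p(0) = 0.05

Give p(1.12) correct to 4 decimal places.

Euler: p_{n+1} = p_n + h·f(t_n, p_n).
t=0.000000, p=0.050000: f=-1.592500 → p ← 0.050000 + 0.28·(-1.592500) = -0.395900
t=0.280000, p=-0.395900: f=-2.396065 → p ← -0.395900 + 0.28·(-2.396065) = -1.066798
t=0.560000, p=-1.066798: f=-3.503378 → p ← -1.066798 + 0.28·(-3.503378) = -2.047744
t=0.840000, p=-2.047744: f=-5.029254 → p ← -2.047744 + 0.28·(-5.029254) = -3.455935
p(1.12) ≈ -3.4559

-3.4559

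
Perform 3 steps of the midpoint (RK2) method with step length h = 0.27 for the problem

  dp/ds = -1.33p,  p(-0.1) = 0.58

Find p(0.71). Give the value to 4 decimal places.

0.2036

Midpoint: k1 = f(s_n, p_n); k2 = f(s_n + h/2, p_n + (h/2)·k1); p_{n+1} = p_n + h·k2.
s=-0.100000, p=0.580000:
  k1 = f(-0.100000, 0.580000) = -0.771400
  k2 = f(0.035000, 0.475861) = -0.632895
  p ← 0.580000 + 0.27·(-0.632895) = 0.409118
s=0.170000, p=0.409118:
  k1 = f(0.170000, 0.409118) = -0.544127
  k2 = f(0.305000, 0.335661) = -0.446429
  p ← 0.409118 + 0.27·(-0.446429) = 0.288582
s=0.440000, p=0.288582:
  k1 = f(0.440000, 0.288582) = -0.383815
  k2 = f(0.575000, 0.236767) = -0.314901
  p ← 0.288582 + 0.27·(-0.314901) = 0.203559
p(0.71) ≈ 0.2036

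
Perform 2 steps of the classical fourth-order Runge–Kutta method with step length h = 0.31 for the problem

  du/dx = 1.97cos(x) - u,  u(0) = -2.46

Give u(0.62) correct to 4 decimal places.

-0.4794

RK4: k1 = f(x_n, u_n); k2 = f(x_n + h/2, u_n + (h/2)·k1); k3 = f(x_n + h/2, u_n + (h/2)·k2); k4 = f(x_n + h, u_n + h·k3); u_{n+1} = u_n + (h/6)·(k1 + 2k2 + 2k3 + k4).
x=0.000000, u=-2.460000:
  k1 = f(0.000000, -2.460000) = 4.430000
  k2 = f(0.155000, -1.773350) = 3.719733
  k3 = f(0.155000, -1.883441) = 3.829824
  k4 = f(0.310000, -1.272755) = 3.148852
  u ← -2.460000 + (0.31/6)·(k1 + 2k2 + 2k3 + k4) = -1.288305
x=0.310000, u=-1.288305:
  k1 = f(0.310000, -1.288305) = 3.164402
  k2 = f(0.465000, -0.797823) = 2.558651
  k3 = f(0.465000, -0.891714) = 2.652543
  k4 = f(0.620000, -0.466017) = 2.069357
  u ← -1.288305 + (0.31/6)·(k1 + 2k2 + 2k3 + k4) = -0.479404
u(0.62) ≈ -0.4794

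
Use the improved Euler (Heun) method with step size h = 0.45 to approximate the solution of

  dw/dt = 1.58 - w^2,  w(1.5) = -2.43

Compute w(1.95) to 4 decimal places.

-7.3566

Heun: k1 = f(t_n, w_n); k2 = f(t_n + h, w_n + h·k1); w_{n+1} = w_n + (h/2)·(k1 + k2).
t=1.500000, w=-2.430000:
  k1 = f(1.500000, -2.430000) = -4.324900
  k2 = f(1.950000, -4.376205) = -17.571170
  w ← -2.430000 + (0.45/2)·(-4.324900 + (-17.571170)) = -7.356616
w(1.95) ≈ -7.3566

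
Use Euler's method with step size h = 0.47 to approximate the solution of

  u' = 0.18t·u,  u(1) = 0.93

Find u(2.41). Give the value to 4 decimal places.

Euler: u_{n+1} = u_n + h·f(t_n, u_n).
t=1.000000, u=0.930000: f=0.167400 → u ← 0.930000 + 0.47·0.167400 = 1.008678
t=1.470000, u=1.008678: f=0.266896 → u ← 1.008678 + 0.47·0.266896 = 1.134119
t=1.940000, u=1.134119: f=0.396034 → u ← 1.134119 + 0.47·0.396034 = 1.320255
u(2.41) ≈ 1.3203

1.3203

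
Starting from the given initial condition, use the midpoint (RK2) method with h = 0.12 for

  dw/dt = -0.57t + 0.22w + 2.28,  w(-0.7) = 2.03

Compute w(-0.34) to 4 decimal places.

3.1630

Midpoint: k1 = f(t_n, w_n); k2 = f(t_n + h/2, w_n + (h/2)·k1); w_{n+1} = w_n + h·k2.
t=-0.700000, w=2.030000:
  k1 = f(-0.700000, 2.030000) = 3.125600
  k2 = f(-0.640000, 2.217536) = 3.132658
  w ← 2.030000 + 0.12·3.132658 = 2.405919
t=-0.580000, w=2.405919:
  k1 = f(-0.580000, 2.405919) = 3.139902
  k2 = f(-0.520000, 2.594313) = 3.147149
  w ← 2.405919 + 0.12·3.147149 = 2.783577
t=-0.460000, w=2.783577:
  k1 = f(-0.460000, 2.783577) = 3.154587
  k2 = f(-0.400000, 2.972852) = 3.162027
  w ← 2.783577 + 0.12·3.162027 = 3.163020
w(-0.34) ≈ 3.1630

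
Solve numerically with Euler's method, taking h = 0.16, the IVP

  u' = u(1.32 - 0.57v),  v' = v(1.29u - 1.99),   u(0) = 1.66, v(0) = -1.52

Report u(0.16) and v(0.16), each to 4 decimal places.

2.2407, -1.5568

Euler on (u,v): u_{n+1} = u_n + h·u', v_{n+1} = v_n + h·v'.
0.000000: (1.660000, -1.520000); f=(3.629424, -0.230128) → (2.240708, -1.556820)
(u(0.16), v(0.16)) ≈ (2.2407, -1.5568)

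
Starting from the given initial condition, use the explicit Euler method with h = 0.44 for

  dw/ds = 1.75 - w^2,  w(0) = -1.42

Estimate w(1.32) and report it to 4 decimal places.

-2.4736

Euler: w_{n+1} = w_n + h·f(s_n, w_n).
s=0.000000, w=-1.420000: f=-0.266400 → w ← -1.420000 + 0.44·(-0.266400) = -1.537216
s=0.440000, w=-1.537216: f=-0.613033 → w ← -1.537216 + 0.44·(-0.613033) = -1.806951
s=0.880000, w=-1.806951: f=-1.515070 → w ← -1.806951 + 0.44·(-1.515070) = -2.473581
w(1.32) ≈ -2.4736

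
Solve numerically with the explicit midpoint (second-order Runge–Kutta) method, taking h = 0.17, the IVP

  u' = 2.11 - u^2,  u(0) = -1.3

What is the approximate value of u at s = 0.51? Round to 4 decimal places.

Midpoint: k1 = f(s_n, u_n); k2 = f(s_n + h/2, u_n + (h/2)·k1); u_{n+1} = u_n + h·k2.
s=0.000000, u=-1.300000:
  k1 = f(0.000000, -1.300000) = 0.420000
  k2 = f(0.085000, -1.264300) = 0.511546
  u ← -1.300000 + 0.17·0.511546 = -1.213037
s=0.170000, u=-1.213037:
  k1 = f(0.170000, -1.213037) = 0.638541
  k2 = f(0.255000, -1.158761) = 0.767272
  u ← -1.213037 + 0.17·0.767272 = -1.082601
s=0.340000, u=-1.082601:
  k1 = f(0.340000, -1.082601) = 0.937975
  k2 = f(0.425000, -1.002873) = 1.104246
  u ← -1.082601 + 0.17·1.104246 = -0.894879
u(0.51) ≈ -0.8949

-0.8949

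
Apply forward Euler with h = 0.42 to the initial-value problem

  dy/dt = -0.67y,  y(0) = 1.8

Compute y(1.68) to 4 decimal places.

Euler: y_{n+1} = y_n + h·f(t_n, y_n).
t=0.000000, y=1.800000: f=-1.206000 → y ← 1.800000 + 0.42·(-1.206000) = 1.293480
t=0.420000, y=1.293480: f=-0.866632 → y ← 1.293480 + 0.42·(-0.866632) = 0.929495
t=0.840000, y=0.929495: f=-0.622761 → y ← 0.929495 + 0.42·(-0.622761) = 0.667935
t=1.260000, y=0.667935: f=-0.447516 → y ← 0.667935 + 0.42·(-0.447516) = 0.479978
y(1.68) ≈ 0.4800

0.4800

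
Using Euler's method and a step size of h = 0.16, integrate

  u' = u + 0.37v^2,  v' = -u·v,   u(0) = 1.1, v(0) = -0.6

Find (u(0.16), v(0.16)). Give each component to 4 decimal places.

1.2973, -0.4944

Euler on (u,v): u_{n+1} = u_n + h·u', v_{n+1} = v_n + h·v'.
0.000000: (1.100000, -0.600000); f=(1.233200, 0.660000) → (1.297312, -0.494400)
(u(0.16), v(0.16)) ≈ (1.2973, -0.4944)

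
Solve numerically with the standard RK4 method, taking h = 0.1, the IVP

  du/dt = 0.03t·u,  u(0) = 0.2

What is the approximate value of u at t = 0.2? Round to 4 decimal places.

RK4: k1 = f(t_n, u_n); k2 = f(t_n + h/2, u_n + (h/2)·k1); k3 = f(t_n + h/2, u_n + (h/2)·k2); k4 = f(t_n + h, u_n + h·k3); u_{n+1} = u_n + (h/6)·(k1 + 2k2 + 2k3 + k4).
t=0.000000, u=0.200000:
  k1 = f(0.000000, 0.200000) = 0.000000
  k2 = f(0.050000, 0.200000) = 0.000300
  k3 = f(0.050000, 0.200015) = 0.000300
  k4 = f(0.100000, 0.200030) = 0.000600
  u ← 0.200000 + (0.1/6)·(k1 + 2k2 + 2k3 + k4) = 0.200030
t=0.100000, u=0.200030:
  k1 = f(0.100000, 0.200030) = 0.000600
  k2 = f(0.150000, 0.200060) = 0.000900
  k3 = f(0.150000, 0.200075) = 0.000900
  k4 = f(0.200000, 0.200120) = 0.001201
  u ← 0.200030 + (0.1/6)·(k1 + 2k2 + 2k3 + k4) = 0.200120
u(0.2) ≈ 0.2001

0.2001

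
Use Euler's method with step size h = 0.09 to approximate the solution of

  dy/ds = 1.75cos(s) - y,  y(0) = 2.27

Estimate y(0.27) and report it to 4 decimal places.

2.1387

Euler: y_{n+1} = y_n + h·f(s_n, y_n).
s=0.000000, y=2.270000: f=-0.520000 → y ← 2.270000 + 0.09·(-0.520000) = 2.223200
s=0.090000, y=2.223200: f=-0.480283 → y ← 2.223200 + 0.09·(-0.480283) = 2.179975
s=0.180000, y=2.179975: f=-0.458248 → y ← 2.179975 + 0.09·(-0.458248) = 2.138732
y(0.27) ≈ 2.1387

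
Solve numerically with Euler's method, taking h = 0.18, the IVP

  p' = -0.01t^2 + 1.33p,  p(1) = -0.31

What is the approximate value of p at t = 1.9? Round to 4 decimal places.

Euler: p_{n+1} = p_n + h·f(t_n, p_n).
t=1.000000, p=-0.310000: f=-0.422300 → p ← -0.310000 + 0.18·(-0.422300) = -0.386014
t=1.180000, p=-0.386014: f=-0.527323 → p ← -0.386014 + 0.18·(-0.527323) = -0.480932
t=1.360000, p=-0.480932: f=-0.658136 → p ← -0.480932 + 0.18·(-0.658136) = -0.599396
t=1.540000, p=-0.599396: f=-0.820913 → p ← -0.599396 + 0.18·(-0.820913) = -0.747161
t=1.720000, p=-0.747161: f=-1.023308 → p ← -0.747161 + 0.18·(-1.023308) = -0.931356
p(1.9) ≈ -0.9314

-0.9314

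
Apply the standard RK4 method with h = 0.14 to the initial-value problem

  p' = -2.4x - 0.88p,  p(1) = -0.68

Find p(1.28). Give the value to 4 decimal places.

RK4: k1 = f(x_n, p_n); k2 = f(x_n + h/2, p_n + (h/2)·k1); k3 = f(x_n + h/2, p_n + (h/2)·k2); k4 = f(x_n + h, p_n + h·k3); p_{n+1} = p_n + (h/6)·(k1 + 2k2 + 2k3 + k4).
x=1.000000, p=-0.680000:
  k1 = f(1.000000, -0.680000) = -1.801600
  k2 = f(1.070000, -0.806112) = -1.858621
  k3 = f(1.070000, -0.810104) = -1.855109
  k4 = f(1.140000, -0.939715) = -1.909051
  p ← -0.680000 + (0.14/6)·(k1 + 2k2 + 2k3 + k4) = -0.939889
x=1.140000, p=-0.939889:
  k1 = f(1.140000, -0.939889) = -1.908897
  k2 = f(1.210000, -1.073512) = -1.959309
  k3 = f(1.210000, -1.077041) = -1.956204
  k4 = f(1.280000, -1.213758) = -2.003893
  p ← -0.939889 + (0.14/6)·(k1 + 2k2 + 2k3 + k4) = -1.213912
p(1.28) ≈ -1.2139

-1.2139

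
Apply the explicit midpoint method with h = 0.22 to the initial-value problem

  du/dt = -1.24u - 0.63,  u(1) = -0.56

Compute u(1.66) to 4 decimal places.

Midpoint: k1 = f(t_n, u_n); k2 = f(t_n + h/2, u_n + (h/2)·k1); u_{n+1} = u_n + h·k2.
t=1.000000, u=-0.560000:
  k1 = f(1.000000, -0.560000) = 0.064400
  k2 = f(1.110000, -0.552916) = 0.055616
  u ← -0.560000 + 0.22·0.055616 = -0.547765
t=1.220000, u=-0.547765:
  k1 = f(1.220000, -0.547765) = 0.049228
  k2 = f(1.330000, -0.542349) = 0.042513
  u ← -0.547765 + 0.22·0.042513 = -0.538412
t=1.440000, u=-0.538412:
  k1 = f(1.440000, -0.538412) = 0.037630
  k2 = f(1.550000, -0.534272) = 0.032498
  u ← -0.538412 + 0.22·0.032498 = -0.531262
u(1.66) ≈ -0.5313

-0.5313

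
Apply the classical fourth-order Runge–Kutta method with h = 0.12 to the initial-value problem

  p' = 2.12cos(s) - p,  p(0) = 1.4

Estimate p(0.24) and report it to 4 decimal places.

1.5490

RK4: k1 = f(s_n, p_n); k2 = f(s_n + h/2, p_n + (h/2)·k1); k3 = f(s_n + h/2, p_n + (h/2)·k2); k4 = f(s_n + h, p_n + h·k3); p_{n+1} = p_n + (h/6)·(k1 + 2k2 + 2k3 + k4).
s=0.000000, p=1.400000:
  k1 = f(0.000000, 1.400000) = 0.720000
  k2 = f(0.060000, 1.443200) = 0.672985
  k3 = f(0.060000, 1.440379) = 0.675806
  k4 = f(0.120000, 1.481097) = 0.623658
  p ← 1.400000 + (0.12/6)·(k1 + 2k2 + 2k3 + k4) = 1.480825
s=0.120000, p=1.480825:
  k1 = f(0.120000, 1.480825) = 0.623930
  k2 = f(0.180000, 1.518261) = 0.567488
  k3 = f(0.180000, 1.514874) = 0.570875
  k4 = f(0.240000, 1.549330) = 0.509907
  p ← 1.480825 + (0.12/6)·(k1 + 2k2 + 2k3 + k4) = 1.549036
p(0.24) ≈ 1.5490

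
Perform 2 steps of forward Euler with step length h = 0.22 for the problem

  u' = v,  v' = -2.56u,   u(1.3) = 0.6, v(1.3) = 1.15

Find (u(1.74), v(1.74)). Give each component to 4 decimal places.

Euler on (u,v): u_{n+1} = u_n + h·u', v_{n+1} = v_n + h·v'.
1.300000: (0.600000, 1.150000); f=(1.150000, -1.536000) → (0.853000, 0.812080)
1.520000: (0.853000, 0.812080); f=(0.812080, -2.183680) → (1.031658, 0.331670)
(u(1.74), v(1.74)) ≈ (1.0317, 0.3317)

1.0317, 0.3317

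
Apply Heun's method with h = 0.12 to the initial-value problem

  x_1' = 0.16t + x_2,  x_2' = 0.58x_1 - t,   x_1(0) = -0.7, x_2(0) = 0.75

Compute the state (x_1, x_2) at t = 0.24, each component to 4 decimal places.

Heun on (x_1,x_2): k1 = f(t_n, state_n); k2 = f(t_n + h, state_n + h·k1); state_{n+1} = state_n + (h/2)·(k1 + k2).
0.000000: (-0.700000, 0.750000)
  k1 = (0.750000, -0.406000)
  predictor → (-0.610000, 0.701280)
  k2 = (0.720480, -0.473800)
  → (-0.611771, 0.697212)
0.120000: (-0.611771, 0.697212)
  k1 = (0.716412, -0.474827)
  predictor → (-0.525802, 0.640233)
  k2 = (0.678633, -0.544965)
  → (-0.528069, 0.636024)
(x_1(0.24), x_2(0.24)) ≈ (-0.5281, 0.6360)

-0.5281, 0.6360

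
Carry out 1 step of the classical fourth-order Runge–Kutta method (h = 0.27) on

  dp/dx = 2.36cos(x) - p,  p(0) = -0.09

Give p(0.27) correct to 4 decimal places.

0.4825

RK4: k1 = f(x_n, p_n); k2 = f(x_n + h/2, p_n + (h/2)·k1); k3 = f(x_n + h/2, p_n + (h/2)·k2); k4 = f(x_n + h, p_n + h·k3); p_{n+1} = p_n + (h/6)·(k1 + 2k2 + 2k3 + k4).
x=0.000000, p=-0.090000:
  k1 = f(0.000000, -0.090000) = 2.450000
  k2 = f(0.135000, 0.240750) = 2.097777
  k3 = f(0.135000, 0.193200) = 2.145327
  k4 = f(0.270000, 0.489238) = 1.785261
  p ← -0.090000 + (0.27/6)·(k1 + 2k2 + 2k3 + k4) = 0.482466
p(0.27) ≈ 0.4825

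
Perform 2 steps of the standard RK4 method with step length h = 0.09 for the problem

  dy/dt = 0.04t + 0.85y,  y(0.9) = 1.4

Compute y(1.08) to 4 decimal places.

RK4: k1 = f(t_n, y_n); k2 = f(t_n + h/2, y_n + (h/2)·k1); k3 = f(t_n + h/2, y_n + (h/2)·k2); k4 = f(t_n + h, y_n + h·k3); y_{n+1} = y_n + (h/6)·(k1 + 2k2 + 2k3 + k4).
t=0.900000, y=1.400000:
  k1 = f(0.900000, 1.400000) = 1.226000
  k2 = f(0.945000, 1.455170) = 1.274694
  k3 = f(0.945000, 1.457361) = 1.276557
  k4 = f(0.990000, 1.514890) = 1.327257
  y ← 1.400000 + (0.09/6)·(k1 + 2k2 + 2k3 + k4) = 1.514836
t=0.990000, y=1.514836:
  k1 = f(0.990000, 1.514836) = 1.327211
  k2 = f(1.035000, 1.574561) = 1.379777
  k3 = f(1.035000, 1.576926) = 1.381787
  k4 = f(1.080000, 1.639197) = 1.436518
  y ← 1.514836 + (0.09/6)·(k1 + 2k2 + 2k3 + k4) = 1.639139
y(1.08) ≈ 1.6391

1.6391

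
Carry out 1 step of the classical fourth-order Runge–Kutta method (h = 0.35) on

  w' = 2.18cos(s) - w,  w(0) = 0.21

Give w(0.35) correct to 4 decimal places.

RK4: k1 = f(s_n, w_n); k2 = f(s_n + h/2, w_n + (h/2)·k1); k3 = f(s_n + h/2, w_n + (h/2)·k2); k4 = f(s_n + h, w_n + h·k3); w_{n+1} = w_n + (h/6)·(k1 + 2k2 + 2k3 + k4).
s=0.000000, w=0.210000:
  k1 = f(0.000000, 0.210000) = 1.970000
  k2 = f(0.175000, 0.554750) = 1.591954
  k3 = f(0.175000, 0.488592) = 1.658112
  k4 = f(0.350000, 0.790339) = 1.257493
  w ← 0.210000 + (0.35/6)·(k1 + 2k2 + 2k3 + k4) = 0.777445
w(0.35) ≈ 0.7774

0.7774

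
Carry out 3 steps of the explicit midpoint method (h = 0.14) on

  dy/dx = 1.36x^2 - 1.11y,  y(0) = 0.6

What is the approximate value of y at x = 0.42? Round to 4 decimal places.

Midpoint: k1 = f(x_n, y_n); k2 = f(x_n + h/2, y_n + (h/2)·k1); y_{n+1} = y_n + h·k2.
x=0.000000, y=0.600000:
  k1 = f(0.000000, 0.600000) = -0.666000
  k2 = f(0.070000, 0.553380) = -0.607588
  y ← 0.600000 + 0.14·(-0.607588) = 0.514938
x=0.140000, y=0.514938:
  k1 = f(0.140000, 0.514938) = -0.544925
  k2 = f(0.210000, 0.476793) = -0.469264
  y ← 0.514938 + 0.14·(-0.469264) = 0.449241
x=0.280000, y=0.449241:
  k1 = f(0.280000, 0.449241) = -0.392033
  k2 = f(0.350000, 0.421798) = -0.301596
  y ← 0.449241 + 0.14·(-0.301596) = 0.407017
y(0.42) ≈ 0.4070

0.4070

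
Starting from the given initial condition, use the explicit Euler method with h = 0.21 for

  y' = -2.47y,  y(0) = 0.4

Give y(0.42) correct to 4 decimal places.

0.0927

Euler: y_{n+1} = y_n + h·f(x_n, y_n).
x=0.000000, y=0.400000: f=-0.988000 → y ← 0.400000 + 0.21·(-0.988000) = 0.192520
x=0.210000, y=0.192520: f=-0.475524 → y ← 0.192520 + 0.21·(-0.475524) = 0.092660
y(0.42) ≈ 0.0927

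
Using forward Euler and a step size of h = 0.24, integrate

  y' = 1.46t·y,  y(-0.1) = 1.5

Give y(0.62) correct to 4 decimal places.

Euler: y_{n+1} = y_n + h·f(t_n, y_n).
t=-0.100000, y=1.500000: f=-0.219000 → y ← 1.500000 + 0.24·(-0.219000) = 1.447440
t=0.140000, y=1.447440: f=0.295857 → y ← 1.447440 + 0.24·0.295857 = 1.518446
t=0.380000, y=1.518446: f=0.842434 → y ← 1.518446 + 0.24·0.842434 = 1.720630
y(0.62) ≈ 1.7206

1.7206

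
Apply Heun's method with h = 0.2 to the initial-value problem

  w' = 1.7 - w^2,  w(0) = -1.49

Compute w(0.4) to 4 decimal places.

Heun: k1 = f(t_n, w_n); k2 = f(t_n + h, w_n + h·k1); w_{n+1} = w_n + (h/2)·(k1 + k2).
t=0.000000, w=-1.490000:
  k1 = f(0.000000, -1.490000) = -0.520100
  k2 = f(0.200000, -1.594020) = -0.840900
  w ← -1.490000 + (0.2/2)·(-0.520100 + (-0.840900)) = -1.626100
t=0.200000, w=-1.626100:
  k1 = f(0.200000, -1.626100) = -0.944201
  k2 = f(0.400000, -1.814940) = -1.594008
  w ← -1.626100 + (0.2/2)·(-0.944201 + (-1.594008)) = -1.879921
w(0.4) ≈ -1.8799

-1.8799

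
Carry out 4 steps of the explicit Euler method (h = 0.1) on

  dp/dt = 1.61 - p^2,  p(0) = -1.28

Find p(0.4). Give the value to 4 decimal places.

Euler: p_{n+1} = p_n + h·f(t_n, p_n).
t=0.000000, p=-1.280000: f=-0.028400 → p ← -1.280000 + 0.1·(-0.028400) = -1.282840
t=0.100000, p=-1.282840: f=-0.035678 → p ← -1.282840 + 0.1·(-0.035678) = -1.286408
t=0.200000, p=-1.286408: f=-0.044845 → p ← -1.286408 + 0.1·(-0.044845) = -1.290892
t=0.300000, p=-1.290892: f=-0.056403 → p ← -1.290892 + 0.1·(-0.056403) = -1.296533
p(0.4) ≈ -1.2965

-1.2965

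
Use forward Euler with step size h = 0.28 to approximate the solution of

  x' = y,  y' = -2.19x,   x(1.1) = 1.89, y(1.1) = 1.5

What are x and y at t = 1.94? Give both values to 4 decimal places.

2.1044, -2.5505

Euler on (x,y): x_{n+1} = x_n + h·x', y_{n+1} = y_n + h·y'.
1.100000: (1.890000, 1.500000); f=(1.500000, -4.139100) → (2.310000, 0.341052)
1.380000: (2.310000, 0.341052); f=(0.341052, -5.058900) → (2.405495, -1.075440)
1.660000: (2.405495, -1.075440); f=(-1.075440, -5.268033) → (2.104371, -2.550489)
(x(1.94), y(1.94)) ≈ (2.1044, -2.5505)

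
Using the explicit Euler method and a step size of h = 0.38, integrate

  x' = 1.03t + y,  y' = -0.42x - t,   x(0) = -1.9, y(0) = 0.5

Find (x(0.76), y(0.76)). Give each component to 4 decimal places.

Euler on (x,y): x_{n+1} = x_n + h·x', y_{n+1} = y_n + h·y'.
0.000000: (-1.900000, 0.500000); f=(0.500000, 0.798000) → (-1.710000, 0.803240)
0.380000: (-1.710000, 0.803240); f=(1.194640, 0.338200) → (-1.256037, 0.931756)
(x(0.76), y(0.76)) ≈ (-1.2560, 0.9318)

-1.2560, 0.9318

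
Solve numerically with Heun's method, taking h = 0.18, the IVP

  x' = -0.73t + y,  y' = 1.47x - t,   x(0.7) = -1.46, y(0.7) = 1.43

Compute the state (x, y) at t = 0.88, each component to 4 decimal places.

-1.3525, 0.9234

Heun on (x,y): k1 = f(t_n, state_n); k2 = f(t_n + h, state_n + h·k1); state_{n+1} = state_n + (h/2)·(k1 + k2).
0.700000: (-1.460000, 1.430000)
  k1 = (0.919000, -2.846200)
  predictor → (-1.294580, 0.917684)
  k2 = (0.275284, -2.783033)
  → (-1.352514, 0.923369)
(x(0.88), y(0.88)) ≈ (-1.3525, 0.9234)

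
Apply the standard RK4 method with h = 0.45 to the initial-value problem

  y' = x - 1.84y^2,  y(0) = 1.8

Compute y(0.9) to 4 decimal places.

0.5645

RK4: k1 = f(x_n, y_n); k2 = f(x_n + h/2, y_n + (h/2)·k1); k3 = f(x_n + h/2, y_n + (h/2)·k2); k4 = f(x_n + h, y_n + h·k3); y_{n+1} = y_n + (h/6)·(k1 + 2k2 + 2k3 + k4).
x=0.000000, y=1.800000:
  k1 = f(0.000000, 1.800000) = -5.961600
  k2 = f(0.225000, 0.458640) = -0.162045
  k3 = f(0.225000, 1.763540) = -5.497534
  k4 = f(0.450000, -0.673890) = -0.385596
  y ← 1.800000 + (0.45/6)·(k1 + 2k2 + 2k3 + k4) = 0.475023
x=0.450000, y=0.475023:
  k1 = f(0.450000, 0.475023) = 0.034809
  k2 = f(0.675000, 0.482855) = 0.246005
  k3 = f(0.675000, 0.530375) = 0.157413
  k4 = f(0.900000, 0.545859) = 0.351749
  y ← 0.475023 + (0.45/6)·(k1 + 2k2 + 2k3 + k4) = 0.564528
y(0.9) ≈ 0.5645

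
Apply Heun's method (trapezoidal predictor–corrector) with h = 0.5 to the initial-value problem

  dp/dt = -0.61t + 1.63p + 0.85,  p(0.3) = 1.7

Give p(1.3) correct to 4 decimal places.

8.8598

Heun: k1 = f(t_n, p_n); k2 = f(t_n + h, p_n + h·k1); p_{n+1} = p_n + (h/2)·(k1 + k2).
t=0.300000, p=1.700000:
  k1 = f(0.300000, 1.700000) = 3.438000
  k2 = f(0.800000, 3.419000) = 5.934970
  p ← 1.700000 + (0.5/2)·(3.438000 + 5.934970) = 4.043242
t=0.800000, p=4.043242:
  k1 = f(0.800000, 4.043242) = 6.952485
  k2 = f(1.300000, 7.519485) = 12.313761
  p ← 4.043242 + (0.5/2)·(6.952485 + 12.313761) = 8.859804
p(1.3) ≈ 8.8598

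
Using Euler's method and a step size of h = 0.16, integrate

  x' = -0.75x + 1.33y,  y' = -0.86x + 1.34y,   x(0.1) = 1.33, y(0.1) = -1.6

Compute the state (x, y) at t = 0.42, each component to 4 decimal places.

0.2779, -2.6961

Euler on (x,y): x_{n+1} = x_n + h·x', y_{n+1} = y_n + h·y'.
0.100000: (1.330000, -1.600000); f=(-3.125500, -3.287800) → (0.829920, -2.126048)
0.260000: (0.829920, -2.126048); f=(-3.450084, -3.562636) → (0.277907, -2.696070)
(x(0.42), y(0.42)) ≈ (0.2779, -2.6961)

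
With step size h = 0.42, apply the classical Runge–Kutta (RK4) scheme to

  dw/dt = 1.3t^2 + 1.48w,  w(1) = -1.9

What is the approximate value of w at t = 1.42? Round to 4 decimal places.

-2.4576

RK4: k1 = f(t_n, w_n); k2 = f(t_n + h/2, w_n + (h/2)·k1); k3 = f(t_n + h/2, w_n + (h/2)·k2); k4 = f(t_n + h, w_n + h·k3); w_{n+1} = w_n + (h/6)·(k1 + 2k2 + 2k3 + k4).
t=1.000000, w=-1.900000:
  k1 = f(1.000000, -1.900000) = -1.512000
  k2 = f(1.210000, -2.217520) = -1.378600
  k3 = f(1.210000, -2.189506) = -1.337139
  k4 = f(1.420000, -2.461598) = -1.021845
  w ← -1.900000 + (0.42/6)·(k1 + 2k2 + 2k3 + k4) = -2.457573
w(1.42) ≈ -2.4576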